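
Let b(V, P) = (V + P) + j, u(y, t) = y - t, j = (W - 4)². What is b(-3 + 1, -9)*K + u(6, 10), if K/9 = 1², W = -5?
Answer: 626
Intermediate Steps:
j = 81 (j = (-5 - 4)² = (-9)² = 81)
K = 9 (K = 9*1² = 9*1 = 9)
b(V, P) = 81 + P + V (b(V, P) = (V + P) + 81 = (P + V) + 81 = 81 + P + V)
b(-3 + 1, -9)*K + u(6, 10) = (81 - 9 + (-3 + 1))*9 + (6 - 1*10) = (81 - 9 - 2)*9 + (6 - 10) = 70*9 - 4 = 630 - 4 = 626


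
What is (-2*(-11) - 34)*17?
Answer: -204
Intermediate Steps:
(-2*(-11) - 34)*17 = (22 - 34)*17 = -12*17 = -204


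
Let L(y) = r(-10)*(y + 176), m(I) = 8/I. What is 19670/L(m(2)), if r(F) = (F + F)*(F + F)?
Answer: 1967/7200 ≈ 0.27319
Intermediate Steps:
r(F) = 4*F² (r(F) = (2*F)*(2*F) = 4*F²)
L(y) = 70400 + 400*y (L(y) = (4*(-10)²)*(y + 176) = (4*100)*(176 + y) = 400*(176 + y) = 70400 + 400*y)
19670/L(m(2)) = 19670/(70400 + 400*(8/2)) = 19670/(70400 + 400*(8*(½))) = 19670/(70400 + 400*4) = 19670/(70400 + 1600) = 19670/72000 = 19670*(1/72000) = 1967/7200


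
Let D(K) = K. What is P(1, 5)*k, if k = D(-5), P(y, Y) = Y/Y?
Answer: -5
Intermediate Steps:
P(y, Y) = 1
k = -5
P(1, 5)*k = 1*(-5) = -5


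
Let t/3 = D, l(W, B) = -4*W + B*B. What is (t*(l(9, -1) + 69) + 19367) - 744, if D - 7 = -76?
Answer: 11585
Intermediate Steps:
D = -69 (D = 7 - 76 = -69)
l(W, B) = B² - 4*W (l(W, B) = -4*W + B² = B² - 4*W)
t = -207 (t = 3*(-69) = -207)
(t*(l(9, -1) + 69) + 19367) - 744 = (-207*(((-1)² - 4*9) + 69) + 19367) - 744 = (-207*((1 - 36) + 69) + 19367) - 744 = (-207*(-35 + 69) + 19367) - 744 = (-207*34 + 19367) - 744 = (-7038 + 19367) - 744 = 12329 - 744 = 11585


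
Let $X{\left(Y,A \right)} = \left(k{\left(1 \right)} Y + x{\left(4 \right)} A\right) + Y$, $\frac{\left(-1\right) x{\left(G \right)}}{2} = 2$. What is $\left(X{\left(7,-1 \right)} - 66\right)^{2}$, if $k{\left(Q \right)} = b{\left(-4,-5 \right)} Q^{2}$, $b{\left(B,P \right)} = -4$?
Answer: $6889$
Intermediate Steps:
$x{\left(G \right)} = -4$ ($x{\left(G \right)} = \left(-2\right) 2 = -4$)
$k{\left(Q \right)} = - 4 Q^{2}$
$X{\left(Y,A \right)} = - 4 A - 3 Y$ ($X{\left(Y,A \right)} = \left(- 4 \cdot 1^{2} Y - 4 A\right) + Y = \left(\left(-4\right) 1 Y - 4 A\right) + Y = \left(- 4 Y - 4 A\right) + Y = \left(- 4 A - 4 Y\right) + Y = - 4 A - 3 Y$)
$\left(X{\left(7,-1 \right)} - 66\right)^{2} = \left(\left(\left(-4\right) \left(-1\right) - 21\right) - 66\right)^{2} = \left(\left(4 - 21\right) - 66\right)^{2} = \left(-17 - 66\right)^{2} = \left(-83\right)^{2} = 6889$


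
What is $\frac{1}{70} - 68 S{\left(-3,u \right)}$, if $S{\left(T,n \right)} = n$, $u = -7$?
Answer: $\frac{33321}{70} \approx 476.01$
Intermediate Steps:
$\frac{1}{70} - 68 S{\left(-3,u \right)} = \frac{1}{70} - -476 = \frac{1}{70} + 476 = \frac{33321}{70}$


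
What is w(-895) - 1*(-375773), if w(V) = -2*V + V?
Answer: 376668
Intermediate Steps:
w(V) = -V
w(-895) - 1*(-375773) = -1*(-895) - 1*(-375773) = 895 + 375773 = 376668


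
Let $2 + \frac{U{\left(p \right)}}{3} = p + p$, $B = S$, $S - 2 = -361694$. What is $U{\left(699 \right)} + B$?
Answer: $-357504$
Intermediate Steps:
$S = -361692$ ($S = 2 - 361694 = -361692$)
$B = -361692$
$U{\left(p \right)} = -6 + 6 p$ ($U{\left(p \right)} = -6 + 3 \left(p + p\right) = -6 + 3 \cdot 2 p = -6 + 6 p$)
$U{\left(699 \right)} + B = \left(-6 + 6 \cdot 699\right) - 361692 = \left(-6 + 4194\right) - 361692 = 4188 - 361692 = -357504$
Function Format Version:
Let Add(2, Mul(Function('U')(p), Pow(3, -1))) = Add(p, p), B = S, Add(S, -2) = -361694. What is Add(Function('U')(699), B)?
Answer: -357504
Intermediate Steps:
S = -361692 (S = Add(2, -361694) = -361692)
B = -361692
Function('U')(p) = Add(-6, Mul(6, p)) (Function('U')(p) = Add(-6, Mul(3, Add(p, p))) = Add(-6, Mul(3, Mul(2, p))) = Add(-6, Mul(6, p)))
Add(Function('U')(699), B) = Add(Add(-6, Mul(6, 699)), -361692) = Add(Add(-6, 4194), -361692) = Add(4188, -361692) = -357504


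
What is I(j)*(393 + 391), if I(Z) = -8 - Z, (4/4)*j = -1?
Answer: -5488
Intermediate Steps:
j = -1
I(j)*(393 + 391) = (-8 - 1*(-1))*(393 + 391) = (-8 + 1)*784 = -7*784 = -5488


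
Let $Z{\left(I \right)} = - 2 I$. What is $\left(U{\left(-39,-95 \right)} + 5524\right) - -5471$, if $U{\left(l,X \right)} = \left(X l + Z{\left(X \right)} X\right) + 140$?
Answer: $-3210$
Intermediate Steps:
$U{\left(l,X \right)} = 140 - 2 X^{2} + X l$ ($U{\left(l,X \right)} = \left(X l + - 2 X X\right) + 140 = \left(X l - 2 X^{2}\right) + 140 = \left(- 2 X^{2} + X l\right) + 140 = 140 - 2 X^{2} + X l$)
$\left(U{\left(-39,-95 \right)} + 5524\right) - -5471 = \left(\left(140 - 2 \left(-95\right)^{2} - -3705\right) + 5524\right) - -5471 = \left(\left(140 - 18050 + 3705\right) + 5524\right) + 5471 = \left(-14205 + 5524\right) + 5471 = -8681 + 5471 = -3210$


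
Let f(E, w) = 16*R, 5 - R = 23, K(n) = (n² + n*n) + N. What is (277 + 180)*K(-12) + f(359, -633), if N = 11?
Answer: 136355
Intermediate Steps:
K(n) = 11 + 2*n² (K(n) = (n² + n*n) + 11 = (n² + n²) + 11 = 2*n² + 11 = 11 + 2*n²)
R = -18 (R = 5 - 1*23 = 5 - 23 = -18)
f(E, w) = -288 (f(E, w) = 16*(-18) = -288)
(277 + 180)*K(-12) + f(359, -633) = (277 + 180)*(11 + 2*(-12)²) - 288 = 457*(11 + 2*144) - 288 = 457*(11 + 288) - 288 = 457*299 - 288 = 136643 - 288 = 136355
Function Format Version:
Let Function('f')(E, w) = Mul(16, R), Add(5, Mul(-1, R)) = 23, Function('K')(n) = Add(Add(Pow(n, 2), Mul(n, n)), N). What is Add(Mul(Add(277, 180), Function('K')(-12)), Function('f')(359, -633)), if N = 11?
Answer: 136355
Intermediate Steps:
Function('K')(n) = Add(11, Mul(2, Pow(n, 2))) (Function('K')(n) = Add(Add(Pow(n, 2), Mul(n, n)), 11) = Add(Add(Pow(n, 2), Pow(n, 2)), 11) = Add(Mul(2, Pow(n, 2)), 11) = Add(11, Mul(2, Pow(n, 2))))
R = -18 (R = Add(5, Mul(-1, 23)) = Add(5, -23) = -18)
Function('f')(E, w) = -288 (Function('f')(E, w) = Mul(16, -18) = -288)
Add(Mul(Add(277, 180), Function('K')(-12)), Function('f')(359, -633)) = Add(Mul(Add(277, 180), Add(11, Mul(2, Pow(-12, 2)))), -288) = Add(Mul(457, Add(11, Mul(2, 144))), -288) = Add(Mul(457, Add(11, 288)), -288) = Add(Mul(457, 299), -288) = Add(136643, -288) = 136355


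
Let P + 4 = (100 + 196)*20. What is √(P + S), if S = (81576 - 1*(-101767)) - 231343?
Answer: 6*I*√1169 ≈ 205.14*I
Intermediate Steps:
P = 5916 (P = -4 + (100 + 196)*20 = -4 + 296*20 = -4 + 5920 = 5916)
S = -48000 (S = (81576 + 101767) - 231343 = 183343 - 231343 = -48000)
√(P + S) = √(5916 - 48000) = √(-42084) = 6*I*√1169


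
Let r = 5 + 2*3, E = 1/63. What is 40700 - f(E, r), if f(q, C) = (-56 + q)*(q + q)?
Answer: 161545354/3969 ≈ 40702.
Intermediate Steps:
E = 1/63 ≈ 0.015873
r = 11 (r = 5 + 6 = 11)
f(q, C) = 2*q*(-56 + q) (f(q, C) = (-56 + q)*(2*q) = 2*q*(-56 + q))
40700 - f(E, r) = 40700 - 2*(-56 + 1/63)/63 = 40700 - 2*(-3527)/(63*63) = 40700 - 1*(-7054/3969) = 40700 + 7054/3969 = 161545354/3969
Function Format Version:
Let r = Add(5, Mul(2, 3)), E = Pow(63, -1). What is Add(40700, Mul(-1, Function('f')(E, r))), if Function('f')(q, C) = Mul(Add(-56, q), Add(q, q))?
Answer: Rational(161545354, 3969) ≈ 40702.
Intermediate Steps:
E = Rational(1, 63) ≈ 0.015873
r = 11 (r = Add(5, 6) = 11)
Function('f')(q, C) = Mul(2, q, Add(-56, q)) (Function('f')(q, C) = Mul(Add(-56, q), Mul(2, q)) = Mul(2, q, Add(-56, q)))
Add(40700, Mul(-1, Function('f')(E, r))) = Add(40700, Mul(-1, Mul(2, Rational(1, 63), Add(-56, Rational(1, 63))))) = Add(40700, Mul(-1, Mul(2, Rational(1, 63), Rational(-3527, 63)))) = Add(40700, Mul(-1, Rational(-7054, 3969))) = Add(40700, Rational(7054, 3969)) = Rational(161545354, 3969)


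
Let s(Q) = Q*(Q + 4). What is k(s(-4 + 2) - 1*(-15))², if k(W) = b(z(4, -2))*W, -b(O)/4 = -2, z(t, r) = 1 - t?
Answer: 7744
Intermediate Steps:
b(O) = 8 (b(O) = -4*(-2) = 8)
s(Q) = Q*(4 + Q)
k(W) = 8*W
k(s(-4 + 2) - 1*(-15))² = (8*((-4 + 2)*(4 + (-4 + 2)) - 1*(-15)))² = (8*(-2*(4 - 2) + 15))² = (8*(-2*2 + 15))² = (8*(-4 + 15))² = (8*11)² = 88² = 7744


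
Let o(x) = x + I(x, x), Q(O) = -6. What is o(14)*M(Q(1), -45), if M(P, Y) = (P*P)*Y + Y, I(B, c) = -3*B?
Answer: 46620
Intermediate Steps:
M(P, Y) = Y + Y*P**2 (M(P, Y) = P**2*Y + Y = Y*P**2 + Y = Y + Y*P**2)
o(x) = -2*x (o(x) = x - 3*x = -2*x)
o(14)*M(Q(1), -45) = (-2*14)*(-45*(1 + (-6)**2)) = -(-1260)*(1 + 36) = -(-1260)*37 = -28*(-1665) = 46620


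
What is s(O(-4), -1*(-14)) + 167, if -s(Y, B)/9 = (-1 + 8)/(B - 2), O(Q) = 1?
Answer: 647/4 ≈ 161.75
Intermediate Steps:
s(Y, B) = -63/(-2 + B) (s(Y, B) = -9*(-1 + 8)/(B - 2) = -63/(-2 + B))
s(O(-4), -1*(-14)) + 167 = -63/(-2 - 1*(-14)) + 167 = -63/(-2 + 14) + 167 = -63/12 + 167 = -63*1/12 + 167 = -21/4 + 167 = 647/4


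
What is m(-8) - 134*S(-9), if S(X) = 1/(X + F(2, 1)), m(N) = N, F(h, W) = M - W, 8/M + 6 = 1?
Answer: 103/29 ≈ 3.5517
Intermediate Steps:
M = -8/5 (M = 8/(-6 + 1) = 8/(-5) = 8*(-1/5) = -8/5 ≈ -1.6000)
F(h, W) = -8/5 - W
S(X) = 1/(-13/5 + X) (S(X) = 1/(X + (-8/5 - 1*1)) = 1/(X + (-8/5 - 1)) = 1/(X - 13/5) = 1/(-13/5 + X))
m(-8) - 134*S(-9) = -8 - 670/(-13 + 5*(-9)) = -8 - 670/(-13 - 45) = -8 - 670/(-58) = -8 - 670*(-1)/58 = -8 - 134*(-5/58) = -8 + 335/29 = 103/29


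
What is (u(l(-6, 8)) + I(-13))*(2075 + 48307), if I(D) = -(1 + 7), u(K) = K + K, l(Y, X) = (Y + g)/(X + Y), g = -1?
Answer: -755730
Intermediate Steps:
l(Y, X) = (-1 + Y)/(X + Y) (l(Y, X) = (Y - 1)/(X + Y) = (-1 + Y)/(X + Y))
u(K) = 2*K
I(D) = -8 (I(D) = -1*8 = -8)
(u(l(-6, 8)) + I(-13))*(2075 + 48307) = (2*((-1 - 6)/(8 - 6)) - 8)*(2075 + 48307) = (2*(-7/2) - 8)*50382 = (-7 - 8)*50382 = -15*50382 = -755730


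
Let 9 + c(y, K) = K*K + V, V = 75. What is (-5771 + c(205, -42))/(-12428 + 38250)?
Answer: -3941/25822 ≈ -0.15262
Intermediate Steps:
c(y, K) = 66 + K² (c(y, K) = -9 + (K*K + 75) = -9 + (K² + 75) = -9 + (75 + K²) = 66 + K²)
(-5771 + c(205, -42))/(-12428 + 38250) = (-5771 + (66 + (-42)²))/(-12428 + 38250) = (-5771 + (66 + 1764))/25822 = (-5771 + 1830)*(1/25822) = -3941*1/25822 = -3941/25822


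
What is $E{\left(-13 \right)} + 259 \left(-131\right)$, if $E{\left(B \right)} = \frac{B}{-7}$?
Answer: $- \frac{237490}{7} \approx -33927.0$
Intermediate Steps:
$E{\left(B \right)} = - \frac{B}{7}$ ($E{\left(B \right)} = B \left(- \frac{1}{7}\right) = - \frac{B}{7}$)
$E{\left(-13 \right)} + 259 \left(-131\right) = \left(- \frac{1}{7}\right) \left(-13\right) + 259 \left(-131\right) = \frac{13}{7} - 33929 = - \frac{237490}{7}$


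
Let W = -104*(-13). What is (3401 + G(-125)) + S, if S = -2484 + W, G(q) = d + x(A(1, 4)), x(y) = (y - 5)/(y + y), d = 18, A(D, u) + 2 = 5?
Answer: 6860/3 ≈ 2286.7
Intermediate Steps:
A(D, u) = 3 (A(D, u) = -2 + 5 = 3)
W = 1352
x(y) = (-5 + y)/(2*y) (x(y) = (-5 + y)/((2*y)) = (-5 + y)*(1/(2*y)) = (-5 + y)/(2*y))
G(q) = 53/3 (G(q) = 18 + (1/2)*(-5 + 3)/3 = 18 + (1/2)*(1/3)*(-2) = 18 - 1/3 = 53/3)
S = -1132 (S = -2484 + 1352 = -1132)
(3401 + G(-125)) + S = (3401 + 53/3) - 1132 = 10256/3 - 1132 = 6860/3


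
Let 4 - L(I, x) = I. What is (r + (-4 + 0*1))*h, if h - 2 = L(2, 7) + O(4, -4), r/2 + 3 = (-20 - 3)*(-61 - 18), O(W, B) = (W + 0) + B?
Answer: 14496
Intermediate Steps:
O(W, B) = B + W (O(W, B) = W + B = B + W)
L(I, x) = 4 - I
r = 3628 (r = -6 + 2*((-20 - 3)*(-61 - 18)) = -6 + 2*(-23*(-79)) = -6 + 2*1817 = -6 + 3634 = 3628)
h = 4 (h = 2 + ((4 - 1*2) + (-4 + 4)) = 2 + ((4 - 2) + 0) = 2 + (2 + 0) = 2 + 2 = 4)
(r + (-4 + 0*1))*h = (3628 + (-4 + 0*1))*4 = (3628 + (-4 + 0))*4 = (3628 - 4)*4 = 3624*4 = 14496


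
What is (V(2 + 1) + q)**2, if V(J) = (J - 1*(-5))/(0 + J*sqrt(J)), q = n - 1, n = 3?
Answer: 172/27 + 32*sqrt(3)/9 ≈ 12.529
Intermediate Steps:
q = 2 (q = 3 - 1 = 2)
V(J) = (5 + J)/J**(3/2) (V(J) = (J + 5)/(0 + J**(3/2)) = (5 + J)/(J**(3/2)) = (5 + J)/J**(3/2))
(V(2 + 1) + q)**2 = ((5 + (2 + 1))/(2 + 1)**(3/2) + 2)**2 = ((5 + 3)/3**(3/2) + 2)**2 = ((sqrt(3)/9)*8 + 2)**2 = (8*sqrt(3)/9 + 2)**2 = (2 + 8*sqrt(3)/9)**2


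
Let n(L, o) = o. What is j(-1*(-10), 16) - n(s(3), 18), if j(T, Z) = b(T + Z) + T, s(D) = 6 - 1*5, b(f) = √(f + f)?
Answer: -8 + 2*√13 ≈ -0.78890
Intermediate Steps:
b(f) = √2*√f (b(f) = √(2*f) = √2*√f)
s(D) = 1 (s(D) = 6 - 5 = 1)
j(T, Z) = T + √2*√(T + Z) (j(T, Z) = √2*√(T + Z) + T = T + √2*√(T + Z))
j(-1*(-10), 16) - n(s(3), 18) = (-1*(-10) + √(2*(-1*(-10)) + 2*16)) - 1*18 = (10 + √(2*10 + 32)) - 18 = (10 + √(20 + 32)) - 18 = (10 + √52) - 18 = (10 + 2*√13) - 18 = -8 + 2*√13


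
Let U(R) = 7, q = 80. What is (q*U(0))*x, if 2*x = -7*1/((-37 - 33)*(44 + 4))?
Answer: 7/12 ≈ 0.58333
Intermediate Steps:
x = 1/960 (x = (-7*1/((-37 - 33)*(44 + 4)))/2 = (-7/(48*(-70)))/2 = (-7/(-3360))/2 = (-7*(-1/3360))/2 = (1/2)*(1/480) = 1/960 ≈ 0.0010417)
(q*U(0))*x = (80*7)*(1/960) = 560*(1/960) = 7/12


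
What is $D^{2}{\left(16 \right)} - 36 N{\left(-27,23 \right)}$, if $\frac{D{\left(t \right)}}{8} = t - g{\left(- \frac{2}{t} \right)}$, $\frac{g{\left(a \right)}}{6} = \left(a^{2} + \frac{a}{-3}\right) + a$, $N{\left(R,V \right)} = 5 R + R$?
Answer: $\frac{368937}{16} \approx 23059.0$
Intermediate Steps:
$N{\left(R,V \right)} = 6 R$
$g{\left(a \right)} = 4 a + 6 a^{2}$ ($g{\left(a \right)} = 6 \left(\left(a^{2} + \frac{a}{-3}\right) + a\right) = 6 \left(\left(a^{2} - \frac{a}{3}\right) + a\right) = 6 \left(a^{2} + \frac{2 a}{3}\right) = 4 a + 6 a^{2}$)
$D{\left(t \right)} = 8 t + \frac{32 \left(2 - \frac{6}{t}\right)}{t}$ ($D{\left(t \right)} = 8 \left(t - 2 \left(- \frac{2}{t}\right) \left(2 + 3 \left(- \frac{2}{t}\right)\right)\right) = 8 \left(t - 2 \left(- \frac{2}{t}\right) \left(2 - \frac{6}{t}\right)\right) = 8 \left(t - - \frac{4 \left(2 - \frac{6}{t}\right)}{t}\right) = 8 \left(t + \frac{4 \left(2 - \frac{6}{t}\right)}{t}\right) = 8 t + \frac{32 \left(2 - \frac{6}{t}\right)}{t}$)
$D^{2}{\left(16 \right)} - 36 N{\left(-27,23 \right)} = \left(- \frac{192}{256} + 8 \cdot 16 + \frac{64}{16}\right)^{2} - 36 \cdot 6 \left(-27\right) = \left(\left(-192\right) \frac{1}{256} + 128 + 64 \cdot \frac{1}{16}\right)^{2} - -5832 = \left(- \frac{3}{4} + 128 + 4\right)^{2} + 5832 = \left(\frac{525}{4}\right)^{2} + 5832 = \frac{275625}{16} + 5832 = \frac{368937}{16}$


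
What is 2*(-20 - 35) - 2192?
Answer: -2302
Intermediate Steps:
2*(-20 - 35) - 2192 = 2*(-55) - 2192 = -110 - 2192 = -2302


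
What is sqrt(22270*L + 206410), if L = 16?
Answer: sqrt(562730) ≈ 750.15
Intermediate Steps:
sqrt(22270*L + 206410) = sqrt(22270*16 + 206410) = sqrt(356320 + 206410) = sqrt(562730)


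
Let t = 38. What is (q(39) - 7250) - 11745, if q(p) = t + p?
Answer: -18918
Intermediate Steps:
q(p) = 38 + p
(q(39) - 7250) - 11745 = ((38 + 39) - 7250) - 11745 = (77 - 7250) - 11745 = -7173 - 11745 = -18918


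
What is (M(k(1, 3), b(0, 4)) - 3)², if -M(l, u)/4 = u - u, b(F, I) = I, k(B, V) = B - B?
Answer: 9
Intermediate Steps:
k(B, V) = 0
M(l, u) = 0 (M(l, u) = -4*(u - u) = -4*0 = 0)
(M(k(1, 3), b(0, 4)) - 3)² = (0 - 3)² = (-3)² = 9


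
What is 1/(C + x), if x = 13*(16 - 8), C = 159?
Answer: 1/263 ≈ 0.0038023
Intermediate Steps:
x = 104 (x = 13*8 = 104)
1/(C + x) = 1/(159 + 104) = 1/263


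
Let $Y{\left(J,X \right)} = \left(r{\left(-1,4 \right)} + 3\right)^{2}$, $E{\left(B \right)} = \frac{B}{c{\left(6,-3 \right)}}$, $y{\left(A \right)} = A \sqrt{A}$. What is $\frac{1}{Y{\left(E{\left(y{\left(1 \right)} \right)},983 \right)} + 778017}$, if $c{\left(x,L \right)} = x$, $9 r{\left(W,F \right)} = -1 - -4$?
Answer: $\frac{9}{7002253} \approx 1.2853 \cdot 10^{-6}$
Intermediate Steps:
$r{\left(W,F \right)} = \frac{1}{3}$ ($r{\left(W,F \right)} = \frac{-1 - -4}{9} = \frac{-1 + 4}{9} = \frac{1}{9} \cdot 3 = \frac{1}{3}$)
$y{\left(A \right)} = A^{\frac{3}{2}}$
$E{\left(B \right)} = \frac{B}{6}$
$Y{\left(J,X \right)} = \frac{100}{9}$ ($Y{\left(J,X \right)} = \left(\frac{1}{3} + 3\right)^{2} = \left(\frac{10}{3}\right)^{2} = \frac{100}{9}$)
$\frac{1}{Y{\left(E{\left(y{\left(1 \right)} \right)},983 \right)} + 778017} = \frac{1}{\frac{100}{9} + 778017} = \frac{1}{\frac{7002253}{9}} = \frac{9}{7002253}$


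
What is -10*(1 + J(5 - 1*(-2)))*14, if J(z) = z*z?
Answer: -7000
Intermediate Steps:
J(z) = z²
-10*(1 + J(5 - 1*(-2)))*14 = -10*(1 + (5 - 1*(-2))²)*14 = -10*(1 + (5 + 2)²)*14 = -10*(1 + 7²)*14 = -10*(1 + 49)*14 = -10*50*14 = -500*14 = -7000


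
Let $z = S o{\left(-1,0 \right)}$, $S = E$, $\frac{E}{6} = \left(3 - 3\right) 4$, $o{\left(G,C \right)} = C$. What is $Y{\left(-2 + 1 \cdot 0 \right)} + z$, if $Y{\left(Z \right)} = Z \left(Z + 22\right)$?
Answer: $-40$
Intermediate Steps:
$E = 0$ ($E = 6 \left(3 - 3\right) 4 = 6 \cdot 0 \cdot 4 = 6 \cdot 0 = 0$)
$S = 0$
$Y{\left(Z \right)} = Z \left(22 + Z\right)$
$z = 0$ ($z = 0 \cdot 0 = 0$)
$Y{\left(-2 + 1 \cdot 0 \right)} + z = \left(-2 + 1 \cdot 0\right) \left(22 + \left(-2 + 1 \cdot 0\right)\right) + 0 = \left(-2 + 0\right) \left(22 + \left(-2 + 0\right)\right) + 0 = - 2 \left(22 - 2\right) + 0 = \left(-2\right) 20 + 0 = -40 + 0 = -40$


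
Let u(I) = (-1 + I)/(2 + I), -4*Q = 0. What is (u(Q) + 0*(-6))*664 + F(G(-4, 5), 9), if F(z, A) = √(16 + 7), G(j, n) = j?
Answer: -332 + √23 ≈ -327.20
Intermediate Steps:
Q = 0 (Q = -¼*0 = 0)
u(I) = (-1 + I)/(2 + I)
F(z, A) = √23
(u(Q) + 0*(-6))*664 + F(G(-4, 5), 9) = ((-1 + 0)/(2 + 0) + 0*(-6))*664 + √23 = (-1/2 + 0)*664 + √23 = ((½)*(-1) + 0)*664 + √23 = (-½ + 0)*664 + √23 = -½*664 + √23 = -332 + √23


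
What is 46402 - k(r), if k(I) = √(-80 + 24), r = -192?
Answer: 46402 - 2*I*√14 ≈ 46402.0 - 7.4833*I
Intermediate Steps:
k(I) = 2*I*√14 (k(I) = √(-56) = 2*I*√14)
46402 - k(r) = 46402 - 2*I*√14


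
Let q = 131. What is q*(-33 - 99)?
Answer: -17292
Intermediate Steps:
q*(-33 - 99) = 131*(-33 - 99) = 131*(-132) = -17292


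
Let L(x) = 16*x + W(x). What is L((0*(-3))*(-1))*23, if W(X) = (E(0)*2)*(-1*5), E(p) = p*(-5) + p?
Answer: 0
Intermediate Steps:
E(p) = -4*p (E(p) = -5*p + p = -4*p)
W(X) = 0 (W(X) = (-4*0*2)*(-1*5) = (0*2)*(-5) = 0*(-5) = 0)
L(x) = 16*x (L(x) = 16*x + 0 = 16*x)
L((0*(-3))*(-1))*23 = (16*((0*(-3))*(-1)))*23 = (16*(0*(-1)))*23 = (16*0)*23 = 0*23 = 0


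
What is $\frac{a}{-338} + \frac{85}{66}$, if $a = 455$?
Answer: $- \frac{25}{429} \approx -0.058275$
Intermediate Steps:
$\frac{a}{-338} + \frac{85}{66} = \frac{455}{-338} + \frac{85}{66} = 455 \left(- \frac{1}{338}\right) + 85 \cdot \frac{1}{66} = - \frac{35}{26} + \frac{85}{66} = - \frac{25}{429}$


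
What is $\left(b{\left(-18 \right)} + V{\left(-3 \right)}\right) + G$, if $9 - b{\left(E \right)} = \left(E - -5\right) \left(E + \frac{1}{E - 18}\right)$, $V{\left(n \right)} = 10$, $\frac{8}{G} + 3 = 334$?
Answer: $- \frac{2565955}{11916} \approx -215.34$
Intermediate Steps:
$G = \frac{8}{331}$ ($G = \frac{8}{-3 + 334} = \frac{8}{331} \approx 0.024169$)
$b{\left(E \right)} = 9 - \left(5 + E\right) \left(E + \frac{1}{-18 + E}\right)$ ($b{\left(E \right)} = 9 - \left(E - -5\right) \left(E + \frac{1}{E - 18}\right) = 9 - \left(E + 5\right) \left(E + \frac{1}{-18 + E}\right) = 9 - \left(5 + E\right) \left(E + \frac{1}{-18 + E}\right)$)
$\left(b{\left(-18 \right)} + V{\left(-3 \right)}\right) + G = \left(\frac{-167 - \left(-18\right)^{3} + 13 \left(-18\right)^{2} + 98 \left(-18\right)}{-18 - 18} + 10\right) + \frac{8}{331} = \left(\frac{-167 - -5832 + 13 \cdot 324 - 1764}{-36} + 10\right) + \frac{8}{331} = \left(- \frac{-167 + 5832 + 4212 - 1764}{36} + 10\right) + \frac{8}{331} = \left(\left(- \frac{1}{36}\right) 8113 + 10\right) + \frac{8}{331} = \left(- \frac{8113}{36} + 10\right) + \frac{8}{331} = - \frac{7753}{36} + \frac{8}{331} = - \frac{2565955}{11916}$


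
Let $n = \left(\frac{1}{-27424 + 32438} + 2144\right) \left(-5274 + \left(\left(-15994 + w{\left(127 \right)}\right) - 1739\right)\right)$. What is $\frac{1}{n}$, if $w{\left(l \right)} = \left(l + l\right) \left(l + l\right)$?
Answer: $\frac{5014}{446222455653} \approx 1.1237 \cdot 10^{-8}$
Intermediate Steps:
$w{\left(l \right)} = 4 l^{2}$ ($w{\left(l \right)} = 2 l 2 l = 4 l^{2}$)
$n = \frac{446222455653}{5014}$ ($n = \left(\frac{1}{-27424 + 32438} + 2144\right) \left(-5274 - \left(17733 - 64516\right)\right) = \left(\frac{1}{5014} + 2144\right) \left(-5274 + \left(\left(-15994 + 4 \cdot 16129\right) - 1739\right)\right) = \left(\frac{1}{5014} + 2144\right) \left(-5274 + \left(\left(-15994 + 64516\right) - 1739\right)\right) = \frac{10750017 \left(-5274 + \left(48522 - 1739\right)\right)}{5014} = \frac{10750017 \left(-5274 + 46783\right)}{5014} = \frac{10750017}{5014} \cdot 41509 = \frac{446222455653}{5014} \approx 8.8995 \cdot 10^{7}$)
$\frac{1}{n} = \frac{1}{\frac{446222455653}{5014}} = \frac{5014}{446222455653}$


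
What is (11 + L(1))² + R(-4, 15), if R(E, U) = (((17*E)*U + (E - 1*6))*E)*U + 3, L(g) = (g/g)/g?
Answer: 61947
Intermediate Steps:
L(g) = 1/g
R(E, U) = 3 + E*U*(-6 + E + 17*E*U) (R(E, U) = ((17*E*U + (E - 6))*E)*U + 3 = ((17*E*U + (-6 + E))*E)*U + 3 = ((-6 + E + 17*E*U)*E)*U + 3 = (E*(-6 + E + 17*E*U))*U + 3 = E*U*(-6 + E + 17*E*U) + 3 = 3 + E*U*(-6 + E + 17*E*U))
(11 + L(1))² + R(-4, 15) = (11 + 1/1)² + (3 + 15*(-4)² - 6*(-4)*15 + 17*(-4)²*15²) = (11 + 1)² + (3 + 15*16 + 360 + 17*16*225) = 12² + (3 + 240 + 360 + 61200) = 144 + 61803 = 61947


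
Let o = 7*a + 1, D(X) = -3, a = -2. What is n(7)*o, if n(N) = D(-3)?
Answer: 39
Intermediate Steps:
n(N) = -3
o = -13 (o = 7*(-2) + 1 = -14 + 1 = -13)
n(7)*o = -3*(-13) = 39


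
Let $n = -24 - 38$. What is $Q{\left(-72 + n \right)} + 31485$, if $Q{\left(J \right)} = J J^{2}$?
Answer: $-2374619$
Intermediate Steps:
$n = -62$
$Q{\left(J \right)} = J^{3}$
$Q{\left(-72 + n \right)} + 31485 = \left(-72 - 62\right)^{3} + 31485 = \left(-134\right)^{3} + 31485 = -2406104 + 31485 = -2374619$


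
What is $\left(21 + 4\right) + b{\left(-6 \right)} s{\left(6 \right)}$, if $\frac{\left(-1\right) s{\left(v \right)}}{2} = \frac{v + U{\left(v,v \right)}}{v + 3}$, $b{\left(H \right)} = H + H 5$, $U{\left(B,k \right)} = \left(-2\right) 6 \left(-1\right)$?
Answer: $169$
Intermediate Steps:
$U{\left(B,k \right)} = 12$ ($U{\left(B,k \right)} = \left(-12\right) \left(-1\right) = 12$)
$b{\left(H \right)} = 6 H$ ($b{\left(H \right)} = H + 5 H = 6 H$)
$s{\left(v \right)} = - \frac{2 \left(12 + v\right)}{3 + v}$ ($s{\left(v \right)} = - 2 \frac{v + 12}{v + 3} = - 2 \frac{12 + v}{3 + v} = - \frac{2 \left(12 + v\right)}{3 + v}$)
$\left(21 + 4\right) + b{\left(-6 \right)} s{\left(6 \right)} = \left(21 + 4\right) + 6 \left(-6\right) \frac{2 \left(-12 - 6\right)}{3 + 6} = 25 - 36 \frac{2 \left(-12 - 6\right)}{9} = 25 - 36 \cdot 2 \cdot \frac{1}{9} \left(-18\right) = 25 - -144 = 25 + 144 = 169$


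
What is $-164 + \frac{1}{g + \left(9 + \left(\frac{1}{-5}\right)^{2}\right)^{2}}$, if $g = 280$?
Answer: $- \frac{37075839}{226076} \approx -164.0$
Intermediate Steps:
$-164 + \frac{1}{g + \left(9 + \left(\frac{1}{-5}\right)^{2}\right)^{2}} = -164 + \frac{1}{280 + \left(9 + \left(\frac{1}{-5}\right)^{2}\right)^{2}} = -164 + \frac{1}{280 + \left(9 + \left(- \frac{1}{5}\right)^{2}\right)^{2}} = -164 + \frac{1}{280 + \left(9 + \frac{1}{25}\right)^{2}} = -164 + \frac{1}{280 + \left(\frac{226}{25}\right)^{2}} = -164 + \frac{1}{280 + \frac{51076}{625}} = -164 + \frac{1}{\frac{226076}{625}} = -164 + \frac{625}{226076} = - \frac{37075839}{226076}$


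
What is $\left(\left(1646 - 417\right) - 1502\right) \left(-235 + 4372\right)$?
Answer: $-1129401$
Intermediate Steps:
$\left(\left(1646 - 417\right) - 1502\right) \left(-235 + 4372\right) = \left(\left(1646 - 417\right) - 1502\right) 4137 = \left(1229 - 1502\right) 4137 = \left(-273\right) 4137 = -1129401$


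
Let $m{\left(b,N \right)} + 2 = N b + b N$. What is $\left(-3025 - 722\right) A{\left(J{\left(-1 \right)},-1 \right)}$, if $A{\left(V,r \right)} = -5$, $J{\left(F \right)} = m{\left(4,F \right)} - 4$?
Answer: $18735$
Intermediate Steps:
$m{\left(b,N \right)} = -2 + 2 N b$ ($m{\left(b,N \right)} = -2 + \left(N b + b N\right) = -2 + \left(N b + N b\right) = -2 + 2 N b$)
$J{\left(F \right)} = -6 + 8 F$ ($J{\left(F \right)} = \left(-2 + 2 F 4\right) - 4 = \left(-2 + 8 F\right) - 4 = -6 + 8 F$)
$\left(-3025 - 722\right) A{\left(J{\left(-1 \right)},-1 \right)} = \left(-3025 - 722\right) \left(-5\right) = \left(-3747\right) \left(-5\right) = 18735$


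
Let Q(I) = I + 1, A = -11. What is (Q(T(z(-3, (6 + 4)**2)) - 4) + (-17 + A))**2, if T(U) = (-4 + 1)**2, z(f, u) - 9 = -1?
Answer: 484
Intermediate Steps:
z(f, u) = 8 (z(f, u) = 9 - 1 = 8)
T(U) = 9 (T(U) = (-3)**2 = 9)
Q(I) = 1 + I
(Q(T(z(-3, (6 + 4)**2)) - 4) + (-17 + A))**2 = ((1 + (9 - 4)) + (-17 - 11))**2 = ((1 + 5) - 28)**2 = (6 - 28)**2 = (-22)**2 = 484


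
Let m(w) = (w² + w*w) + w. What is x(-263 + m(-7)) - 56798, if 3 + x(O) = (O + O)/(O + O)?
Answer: -56800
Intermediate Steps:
m(w) = w + 2*w² (m(w) = (w² + w²) + w = 2*w² + w = w + 2*w²)
x(O) = -2 (x(O) = -3 + (O + O)/(O + O) = -3 + (2*O)/((2*O)) = -3 + (2*O)*(1/(2*O)) = -3 + 1 = -2)
x(-263 + m(-7)) - 56798 = -2 - 56798 = -56800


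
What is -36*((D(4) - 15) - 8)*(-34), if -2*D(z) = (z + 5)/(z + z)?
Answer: -57681/2 ≈ -28841.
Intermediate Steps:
D(z) = -(5 + z)/(4*z) (D(z) = -(z + 5)/(2*(z + z)) = -(5 + z)/(2*(2*z)) = -(5 + z)*1/(2*z)/2 = -(5 + z)/(4*z))
-36*((D(4) - 15) - 8)*(-34) = -36*(((¼)*(-5 - 1*4)/4 - 15) - 8)*(-34) = -36*(((¼)*(¼)*(-5 - 4) - 15) - 8)*(-34) = -36*(((¼)*(¼)*(-9) - 15) - 8)*(-34) = -36*((-9/16 - 15) - 8)*(-34) = -36*(-249/16 - 8)*(-34) = -36*(-377/16)*(-34) = (3393/4)*(-34) = -57681/2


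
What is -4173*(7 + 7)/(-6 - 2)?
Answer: 29211/4 ≈ 7302.8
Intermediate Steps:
-4173*(7 + 7)/(-6 - 2) = -58422/(-8) = -58422*(-1)/8 = -4173*(-7/4) = 29211/4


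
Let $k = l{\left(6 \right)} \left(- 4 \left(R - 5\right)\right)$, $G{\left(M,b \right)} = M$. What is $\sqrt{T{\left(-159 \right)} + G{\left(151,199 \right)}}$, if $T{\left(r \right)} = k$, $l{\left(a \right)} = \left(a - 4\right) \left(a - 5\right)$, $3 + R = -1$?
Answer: $\sqrt{223} \approx 14.933$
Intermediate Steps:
$R = -4$ ($R = -3 - 1 = -4$)
$l{\left(a \right)} = \left(-5 + a\right) \left(-4 + a\right)$ ($l{\left(a \right)} = \left(-4 + a\right) \left(-5 + a\right) = \left(-5 + a\right) \left(-4 + a\right)$)
$k = 72$ ($k = \left(20 + 6^{2} - 54\right) \left(- 4 \left(-4 - 5\right)\right) = \left(20 + 36 - 54\right) \left(\left(-4\right) \left(-9\right)\right) = 2 \cdot 36 = 72$)
$T{\left(r \right)} = 72$
$\sqrt{T{\left(-159 \right)} + G{\left(151,199 \right)}} = \sqrt{72 + 151} = \sqrt{223}$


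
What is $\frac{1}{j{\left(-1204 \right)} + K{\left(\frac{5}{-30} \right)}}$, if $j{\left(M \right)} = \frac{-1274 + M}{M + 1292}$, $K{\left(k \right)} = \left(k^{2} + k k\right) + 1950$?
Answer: $\frac{396}{761071} \approx 0.00052032$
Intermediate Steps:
$K{\left(k \right)} = 1950 + 2 k^{2}$ ($K{\left(k \right)} = \left(k^{2} + k^{2}\right) + 1950 = 2 k^{2} + 1950 = 1950 + 2 k^{2}$)
$j{\left(M \right)} = \frac{-1274 + M}{1292 + M}$
$\frac{1}{j{\left(-1204 \right)} + K{\left(\frac{5}{-30} \right)}} = \frac{1}{\frac{-1274 - 1204}{1292 - 1204} + \left(1950 + 2 \left(\frac{5}{-30}\right)^{2}\right)} = \frac{1}{\frac{1}{88} \left(-2478\right) + \left(1950 + 2 \left(5 \left(- \frac{1}{30}\right)\right)^{2}\right)} = \frac{1}{\frac{1}{88} \left(-2478\right) + \left(1950 + 2 \left(- \frac{1}{6}\right)^{2}\right)} = \frac{1}{- \frac{1239}{44} + \left(1950 + 2 \cdot \frac{1}{36}\right)} = \frac{1}{- \frac{1239}{44} + \left(1950 + \frac{1}{18}\right)} = \frac{1}{- \frac{1239}{44} + \frac{35101}{18}} = \frac{1}{\frac{761071}{396}} = \frac{396}{761071}$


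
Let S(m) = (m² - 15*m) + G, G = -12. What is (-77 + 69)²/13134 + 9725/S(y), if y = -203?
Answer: 5934529/26412474 ≈ 0.22469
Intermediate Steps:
S(m) = -12 + m² - 15*m (S(m) = (m² - 15*m) - 12 = -12 + m² - 15*m)
(-77 + 69)²/13134 + 9725/S(y) = (-77 + 69)²/13134 + 9725/(-12 + (-203)² - 15*(-203)) = (-8)²*(1/13134) + 9725/(-12 + 41209 + 3045) = 64*(1/13134) + 9725/44242 = 32/6567 + 9725*(1/44242) = 32/6567 + 9725/44242 = 5934529/26412474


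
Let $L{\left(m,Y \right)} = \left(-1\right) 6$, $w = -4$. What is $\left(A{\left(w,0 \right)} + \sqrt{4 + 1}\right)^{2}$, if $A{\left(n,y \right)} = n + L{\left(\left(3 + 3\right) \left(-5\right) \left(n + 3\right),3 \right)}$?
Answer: $\left(10 - \sqrt{5}\right)^{2} \approx 60.279$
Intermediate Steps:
$L{\left(m,Y \right)} = -6$
$A{\left(n,y \right)} = -6 + n$ ($A{\left(n,y \right)} = n - 6 = -6 + n$)
$\left(A{\left(w,0 \right)} + \sqrt{4 + 1}\right)^{2} = \left(\left(-6 - 4\right) + \sqrt{4 + 1}\right)^{2} = \left(-10 + \sqrt{5}\right)^{2}$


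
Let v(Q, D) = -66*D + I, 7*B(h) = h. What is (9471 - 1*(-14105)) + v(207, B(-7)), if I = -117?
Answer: 23525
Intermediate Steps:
B(h) = h/7
v(Q, D) = -117 - 66*D (v(Q, D) = -66*D - 117 = -117 - 66*D)
(9471 - 1*(-14105)) + v(207, B(-7)) = (9471 - 1*(-14105)) + (-117 - 66*(-7)/7) = (9471 + 14105) + (-117 - 66*(-1)) = 23576 + (-117 + 66) = 23576 - 51 = 23525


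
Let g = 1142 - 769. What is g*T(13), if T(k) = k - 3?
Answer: 3730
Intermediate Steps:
T(k) = -3 + k
g = 373
g*T(13) = 373*(-3 + 13) = 373*10 = 3730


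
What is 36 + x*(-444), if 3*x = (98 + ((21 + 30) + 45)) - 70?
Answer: -18316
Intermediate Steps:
x = 124/3 (x = ((98 + ((21 + 30) + 45)) - 70)/3 = ((98 + (51 + 45)) - 70)/3 = ((98 + 96) - 70)/3 = (194 - 70)/3 = (1/3)*124 = 124/3 ≈ 41.333)
36 + x*(-444) = 36 + (124/3)*(-444) = 36 - 18352 = -18316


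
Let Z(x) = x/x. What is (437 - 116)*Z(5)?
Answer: 321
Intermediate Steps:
Z(x) = 1
(437 - 116)*Z(5) = (437 - 116)*1 = 321*1 = 321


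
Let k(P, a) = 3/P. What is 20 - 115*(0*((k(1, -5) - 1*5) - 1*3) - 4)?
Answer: 480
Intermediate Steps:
20 - 115*(0*((k(1, -5) - 1*5) - 1*3) - 4) = 20 - 115*(0*((3/1 - 1*5) - 1*3) - 4) = 20 - 115*(0*((3*1 - 5) - 3) - 4) = 20 - 115*(0*((3 - 5) - 3) - 4) = 20 - 115*(0*(-2 - 3) - 4) = 20 - 115*(0*(-5) - 4) = 20 - 115*(0 - 4) = 20 - 115*(-4) = 20 + 460 = 480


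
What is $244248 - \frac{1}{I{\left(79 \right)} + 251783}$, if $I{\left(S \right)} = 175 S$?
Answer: $\frac{64874222783}{265608} \approx 2.4425 \cdot 10^{5}$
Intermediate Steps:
$244248 - \frac{1}{I{\left(79 \right)} + 251783} = 244248 - \frac{1}{175 \cdot 79 + 251783} = 244248 - \frac{1}{13825 + 251783} = 244248 - \frac{1}{265608} = \frac{64874222783}{265608}$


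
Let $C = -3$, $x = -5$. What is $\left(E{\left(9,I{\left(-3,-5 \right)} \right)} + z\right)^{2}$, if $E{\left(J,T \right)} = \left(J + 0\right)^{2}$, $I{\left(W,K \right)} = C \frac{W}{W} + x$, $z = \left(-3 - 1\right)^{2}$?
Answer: $9409$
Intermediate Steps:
$z = 16$ ($z = \left(-4\right)^{2} = 16$)
$I{\left(W,K \right)} = -8$ ($I{\left(W,K \right)} = - 3 \frac{W}{W} - 5 = \left(-3\right) 1 - 5 = -3 - 5 = -8$)
$E{\left(J,T \right)} = J^{2}$
$\left(E{\left(9,I{\left(-3,-5 \right)} \right)} + z\right)^{2} = \left(9^{2} + 16\right)^{2} = \left(81 + 16\right)^{2} = 97^{2} = 9409$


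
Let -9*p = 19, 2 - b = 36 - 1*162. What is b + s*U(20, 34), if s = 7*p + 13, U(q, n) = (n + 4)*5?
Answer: -1888/9 ≈ -209.78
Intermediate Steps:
b = 128 (b = 2 - (36 - 1*162) = 2 - (36 - 162) = 2 - 1*(-126) = 2 + 126 = 128)
U(q, n) = 20 + 5*n (U(q, n) = (4 + n)*5 = 20 + 5*n)
p = -19/9 (p = -1/9*19 = -19/9 ≈ -2.1111)
s = -16/9 (s = 7*(-19/9) + 13 = -133/9 + 13 = -16/9 ≈ -1.7778)
b + s*U(20, 34) = 128 - 16*(20 + 5*34)/9 = 128 - 16*(20 + 170)/9 = 128 - 16/9*190 = 128 - 3040/9 = -1888/9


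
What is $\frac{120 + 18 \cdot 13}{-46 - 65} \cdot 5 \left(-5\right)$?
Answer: $\frac{2950}{37} \approx 79.73$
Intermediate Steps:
$\frac{120 + 18 \cdot 13}{-46 - 65} \cdot 5 \left(-5\right) = \frac{120 + 234}{-46 - 65} \left(-25\right) = \frac{1}{-111} \cdot 354 \left(-25\right) = \left(- \frac{1}{111}\right) 354 \left(-25\right) = \left(- \frac{118}{37}\right) \left(-25\right) = \frac{2950}{37}$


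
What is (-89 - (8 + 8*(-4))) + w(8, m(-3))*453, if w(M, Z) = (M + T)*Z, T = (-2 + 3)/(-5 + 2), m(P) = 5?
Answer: 17300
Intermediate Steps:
T = -⅓ (T = 1/(-3) = 1*(-⅓) = -⅓ ≈ -0.33333)
w(M, Z) = Z*(-⅓ + M) (w(M, Z) = (M - ⅓)*Z = (-⅓ + M)*Z = Z*(-⅓ + M))
(-89 - (8 + 8*(-4))) + w(8, m(-3))*453 = (-89 - (8 + 8*(-4))) + (5*(-⅓ + 8))*453 = (-89 - (8 - 32)) + (5*(23/3))*453 = (-89 - 1*(-24)) + (115/3)*453 = (-89 + 24) + 17365 = -65 + 17365 = 17300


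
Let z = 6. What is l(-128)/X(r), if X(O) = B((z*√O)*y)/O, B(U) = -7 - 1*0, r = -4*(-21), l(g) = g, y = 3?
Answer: 1536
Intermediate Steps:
r = 84
B(U) = -7 (B(U) = -7 + 0 = -7)
X(O) = -7/O
l(-128)/X(r) = -128/((-7/84)) = -128/((-7*1/84)) = -128/(-1/12) = -128*(-12) = 1536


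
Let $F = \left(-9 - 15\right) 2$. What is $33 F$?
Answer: $-1584$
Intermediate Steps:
$F = -48$ ($F = \left(-24\right) 2 = -48$)
$33 F = 33 \left(-48\right) = -1584$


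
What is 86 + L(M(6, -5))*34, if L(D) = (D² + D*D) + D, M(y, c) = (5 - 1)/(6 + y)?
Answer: 944/9 ≈ 104.89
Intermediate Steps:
M(y, c) = 4/(6 + y)
L(D) = D + 2*D² (L(D) = (D² + D²) + D = 2*D² + D = D + 2*D²)
86 + L(M(6, -5))*34 = 86 + ((4/(6 + 6))*(1 + 2*(4/(6 + 6))))*34 = 86 + ((4/12)*(1 + 2*(4/12)))*34 = 86 + ((4*(1/12))*(1 + 2*(4*(1/12))))*34 = 86 + ((1 + 2*(⅓))/3)*34 = 86 + ((1 + ⅔)/3)*34 = 86 + ((⅓)*(5/3))*34 = 86 + (5/9)*34 = 86 + 170/9 = 944/9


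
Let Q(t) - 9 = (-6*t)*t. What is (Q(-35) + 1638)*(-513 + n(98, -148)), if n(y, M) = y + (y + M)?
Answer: 2651895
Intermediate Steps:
Q(t) = 9 - 6*t² (Q(t) = 9 + (-6*t)*t = 9 - 6*t²)
n(y, M) = M + 2*y (n(y, M) = y + (M + y) = M + 2*y)
(Q(-35) + 1638)*(-513 + n(98, -148)) = ((9 - 6*(-35)²) + 1638)*(-513 + (-148 + 2*98)) = ((9 - 6*1225) + 1638)*(-513 + (-148 + 196)) = ((9 - 7350) + 1638)*(-513 + 48) = (-7341 + 1638)*(-465) = -5703*(-465) = 2651895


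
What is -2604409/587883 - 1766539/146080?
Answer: -1418970313657/85877948640 ≈ -16.523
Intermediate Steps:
-2604409/587883 - 1766539/146080 = -1418970313657/85877948640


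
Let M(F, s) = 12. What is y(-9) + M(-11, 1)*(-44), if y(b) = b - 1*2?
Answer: -539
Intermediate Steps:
y(b) = -2 + b (y(b) = b - 2 = -2 + b)
y(-9) + M(-11, 1)*(-44) = (-2 - 9) + 12*(-44) = -11 - 528 = -539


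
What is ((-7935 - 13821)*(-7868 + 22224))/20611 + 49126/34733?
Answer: -10847115344702/715881863 ≈ -15152.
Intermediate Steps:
((-7935 - 13821)*(-7868 + 22224))/20611 + 49126/34733 = -21756*14356*(1/20611) + 49126*(1/34733) = -312329136*1/20611 + 49126/34733 = -312329136/20611 + 49126/34733 = -10847115344702/715881863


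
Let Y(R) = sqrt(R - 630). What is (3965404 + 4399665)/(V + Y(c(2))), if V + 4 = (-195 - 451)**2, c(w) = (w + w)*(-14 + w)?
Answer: 581807279088/29024884337 - 8365069*I*sqrt(678)/174149306022 ≈ 20.045 - 0.0012507*I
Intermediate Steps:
c(w) = 2*w*(-14 + w) (c(w) = (2*w)*(-14 + w) = 2*w*(-14 + w))
Y(R) = sqrt(-630 + R)
V = 417312 (V = -4 + (-195 - 451)**2 = -4 + (-646)**2 = -4 + 417316 = 417312)
(3965404 + 4399665)/(V + Y(c(2))) = (3965404 + 4399665)/(417312 + sqrt(-630 + 2*2*(-14 + 2))) = 8365069/(417312 + sqrt(-630 + 2*2*(-12))) = 8365069/(417312 + sqrt(-630 - 48)) = 8365069/(417312 + sqrt(-678)) = 8365069/(417312 + I*sqrt(678))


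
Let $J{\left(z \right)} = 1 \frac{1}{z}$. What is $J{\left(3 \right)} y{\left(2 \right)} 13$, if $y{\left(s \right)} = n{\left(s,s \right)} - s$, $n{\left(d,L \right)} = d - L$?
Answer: $- \frac{26}{3} \approx -8.6667$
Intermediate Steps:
$y{\left(s \right)} = - s$ ($y{\left(s \right)} = \left(s - s\right) - s = 0 - s = - s$)
$J{\left(z \right)} = \frac{1}{z}$
$J{\left(3 \right)} y{\left(2 \right)} 13 = \frac{\left(-1\right) 2}{3} \cdot 13 = \frac{1}{3} \left(-2\right) 13 = \left(- \frac{2}{3}\right) 13 = - \frac{26}{3}$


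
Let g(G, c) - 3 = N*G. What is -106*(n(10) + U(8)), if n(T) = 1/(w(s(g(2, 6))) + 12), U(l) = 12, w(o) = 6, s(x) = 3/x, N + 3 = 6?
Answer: -11501/9 ≈ -1277.9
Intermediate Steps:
N = 3 (N = -3 + 6 = 3)
g(G, c) = 3 + 3*G
n(T) = 1/18 (n(T) = 1/(6 + 12) = 1/18)
-106*(n(10) + U(8)) = -106*(1/18 + 12) = -106*217/18 = -11501/9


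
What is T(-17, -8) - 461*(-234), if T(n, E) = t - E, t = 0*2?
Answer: 107882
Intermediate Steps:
t = 0
T(n, E) = -E (T(n, E) = 0 - E = -E)
T(-17, -8) - 461*(-234) = -1*(-8) - 461*(-234) = 8 + 107874 = 107882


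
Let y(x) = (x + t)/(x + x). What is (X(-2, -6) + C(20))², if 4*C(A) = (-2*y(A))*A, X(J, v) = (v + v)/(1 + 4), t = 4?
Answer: 1764/25 ≈ 70.560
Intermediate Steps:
y(x) = (4 + x)/(2*x) (y(x) = (x + 4)/(x + x) = (4 + x)/((2*x)) = (4 + x)*(1/(2*x)) = (4 + x)/(2*x))
X(J, v) = 2*v/5 (X(J, v) = (2*v)/5 = (2*v)*(⅕) = 2*v/5)
C(A) = -1 - A/4 (C(A) = ((-(4 + A)/A)*A)/4 = (-4 - A)/4 = -1 - A/4)
(X(-2, -6) + C(20))² = ((⅖)*(-6) + (-1 - ¼*20))² = (-12/5 + (-1 - 5))² = (-12/5 - 6)² = (-42/5)² = 1764/25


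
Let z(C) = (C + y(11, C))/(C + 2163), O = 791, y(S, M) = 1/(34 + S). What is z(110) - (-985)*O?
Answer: 79693828426/102285 ≈ 7.7914e+5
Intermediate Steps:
z(C) = (1/45 + C)/(2163 + C) (z(C) = (C + 1/(34 + 11))/(C + 2163) = (C + 1/45)/(2163 + C) = (1/45 + C)/(2163 + C))
z(110) - (-985)*O = (1/45 + 110)/(2163 + 110) - (-985)*791 = (4951/45)/2273 - 1*(-779135) = (1/2273)*(4951/45) + 779135 = 4951/102285 + 779135 = 79693828426/102285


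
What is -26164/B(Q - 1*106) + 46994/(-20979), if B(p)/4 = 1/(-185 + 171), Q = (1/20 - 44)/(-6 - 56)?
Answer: 1921083952/20979 ≈ 91572.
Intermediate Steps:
Q = 879/1240 (Q = (1/20 - 44)/(-62) = -879/20*(-1/62) = 879/1240 ≈ 0.70887)
B(p) = -2/7 (B(p) = 4/(-185 + 171) = 4/(-14) = 4*(-1/14) = -2/7)
-26164/B(Q - 1*106) + 46994/(-20979) = -26164/(-2/7) + 46994/(-20979) = -26164*(-7/2) + 46994*(-1/20979) = 91574 - 46994/20979 = 1921083952/20979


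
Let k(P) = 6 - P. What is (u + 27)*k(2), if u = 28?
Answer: 220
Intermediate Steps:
(u + 27)*k(2) = (28 + 27)*(6 - 1*2) = 55*(6 - 2) = 55*4 = 220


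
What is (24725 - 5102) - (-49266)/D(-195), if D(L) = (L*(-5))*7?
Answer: 6379821/325 ≈ 19630.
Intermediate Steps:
D(L) = -35*L (D(L) = -5*L*7 = -35*L)
(24725 - 5102) - (-49266)/D(-195) = (24725 - 5102) - (-49266)/((-35*(-195))) = 19623 - (-49266)/6825 = 19623 - 1*(-2346/325) = 19623 + 2346/325 = 6379821/325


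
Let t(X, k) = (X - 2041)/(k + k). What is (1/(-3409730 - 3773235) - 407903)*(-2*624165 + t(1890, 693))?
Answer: 2534681119675000801138/4977794745 ≈ 5.0920e+11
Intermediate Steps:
t(X, k) = (-2041 + X)/(2*k) (t(X, k) = (-2041 + X)/((2*k)) = (-2041 + X)*(1/(2*k)) = (-2041 + X)/(2*k))
(1/(-3409730 - 3773235) - 407903)*(-2*624165 + t(1890, 693)) = (1/(-3409730 - 3773235) - 407903)*(-2*624165 + (1/2)*(-2041 + 1890)/693) = (1/(-7182965) - 407903)*(-1248330 + (1/2)*(1/693)*(-151)) = (-1/7182965 - 407903)*(-1248330 - 151/1386) = -2929952972396/7182965*(-1730185531/1386) = 2534681119675000801138/4977794745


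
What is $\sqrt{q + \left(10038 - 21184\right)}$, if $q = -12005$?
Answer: $i \sqrt{23151} \approx 152.15 i$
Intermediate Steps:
$\sqrt{q + \left(10038 - 21184\right)} = \sqrt{-12005 + \left(10038 - 21184\right)} = \sqrt{-12005 - 11146} = \sqrt{-23151} = i \sqrt{23151}$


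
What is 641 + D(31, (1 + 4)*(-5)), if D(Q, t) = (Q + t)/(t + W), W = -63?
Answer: 28201/44 ≈ 640.93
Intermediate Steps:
D(Q, t) = (Q + t)/(-63 + t) (D(Q, t) = (Q + t)/(t - 63) = (Q + t)/(-63 + t))
641 + D(31, (1 + 4)*(-5)) = 641 + (31 + (1 + 4)*(-5))/(-63 + (1 + 4)*(-5)) = 641 + (31 + 5*(-5))/(-63 + 5*(-5)) = 641 + (31 - 25)/(-63 - 25) = 641 + 6/(-88) = 641 - 1/88*6 = 641 - 3/44 = 28201/44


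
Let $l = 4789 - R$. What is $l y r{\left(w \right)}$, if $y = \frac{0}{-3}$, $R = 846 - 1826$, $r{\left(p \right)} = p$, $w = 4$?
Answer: $0$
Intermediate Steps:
$R = -980$ ($R = 846 - 1826 = -980$)
$y = 0$ ($y = 0 \left(- \frac{1}{3}\right) = 0$)
$l = 5769$ ($l = 4789 - -980 = 4789 + 980 = 5769$)
$l y r{\left(w \right)} = 5769 \cdot 0 \cdot 4 = 5769 \cdot 0 = 0$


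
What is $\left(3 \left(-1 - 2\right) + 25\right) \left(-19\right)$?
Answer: $-304$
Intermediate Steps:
$\left(3 \left(-1 - 2\right) + 25\right) \left(-19\right) = \left(3 \left(-3\right) + 25\right) \left(-19\right) = \left(-9 + 25\right) \left(-19\right) = 16 \left(-19\right) = -304$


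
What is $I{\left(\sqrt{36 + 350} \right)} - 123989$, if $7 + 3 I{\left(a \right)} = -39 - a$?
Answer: $- \frac{372013}{3} - \frac{\sqrt{386}}{3} \approx -1.2401 \cdot 10^{5}$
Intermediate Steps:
$I{\left(a \right)} = - \frac{46}{3} - \frac{a}{3}$ ($I{\left(a \right)} = - \frac{7}{3} + \frac{-39 - a}{3} = - \frac{7}{3} - \left(13 + \frac{a}{3}\right) = - \frac{46}{3} - \frac{a}{3}$)
$I{\left(\sqrt{36 + 350} \right)} - 123989 = \left(- \frac{46}{3} - \frac{\sqrt{36 + 350}}{3}\right) - 123989 = \left(- \frac{46}{3} - \frac{\sqrt{386}}{3}\right) - 123989 = - \frac{372013}{3} - \frac{\sqrt{386}}{3}$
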